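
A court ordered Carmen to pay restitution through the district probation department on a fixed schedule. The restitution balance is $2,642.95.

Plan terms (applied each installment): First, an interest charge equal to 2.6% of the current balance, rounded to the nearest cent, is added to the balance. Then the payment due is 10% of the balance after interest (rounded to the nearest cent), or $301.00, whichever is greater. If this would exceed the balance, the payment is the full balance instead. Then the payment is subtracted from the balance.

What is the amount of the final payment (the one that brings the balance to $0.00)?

$29.36

# | Opening | Interest | Payment | End bal
1 | $2,642.95 | $68.72 | $301.00 | $2,410.67
2 | $2,410.67 | $62.68 | $301.00 | $2,172.35
3 | $2,172.35 | $56.48 | $301.00 | $1,927.83
4 | $1,927.83 | $50.12 | $301.00 | $1,676.95
5 | $1,676.95 | $43.60 | $301.00 | $1,419.55
6 | $1,419.55 | $36.91 | $301.00 | $1,155.46
7 | $1,155.46 | $30.04 | $301.00 | $884.50
8 | $884.50 | $23.00 | $301.00 | $606.50
9 | $606.50 | $15.77 | $301.00 | $321.27
10 | $321.27 | $8.35 | $301.00 | $28.62
11 | $28.62 | $0.74 | $29.36 | $0.00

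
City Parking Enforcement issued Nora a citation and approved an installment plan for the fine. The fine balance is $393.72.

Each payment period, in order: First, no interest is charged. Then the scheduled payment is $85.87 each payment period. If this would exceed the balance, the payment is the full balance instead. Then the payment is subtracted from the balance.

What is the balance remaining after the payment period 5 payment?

Payment period 1: opening $393.72; payment $85.87; balance $307.85
Payment period 2: opening $307.85; payment $85.87; balance $221.98
Payment period 3: opening $221.98; payment $85.87; balance $136.11
Payment period 4: opening $136.11; payment $85.87; balance $50.24
Payment period 5: opening $50.24; payment $50.24; balance $0.00

$0.00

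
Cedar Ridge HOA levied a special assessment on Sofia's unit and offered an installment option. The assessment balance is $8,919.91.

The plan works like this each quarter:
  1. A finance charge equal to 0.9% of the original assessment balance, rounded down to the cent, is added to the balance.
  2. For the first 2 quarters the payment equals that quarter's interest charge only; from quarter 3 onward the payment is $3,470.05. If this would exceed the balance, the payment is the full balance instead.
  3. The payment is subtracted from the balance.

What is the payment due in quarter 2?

Quarter 1: opening $8,919.91; interest $80.27 → $9,000.18; payment $80.27; balance $8,919.91
Quarter 2: opening $8,919.91; interest $80.27 → $9,000.18; payment $80.27; balance $8,919.91

$80.27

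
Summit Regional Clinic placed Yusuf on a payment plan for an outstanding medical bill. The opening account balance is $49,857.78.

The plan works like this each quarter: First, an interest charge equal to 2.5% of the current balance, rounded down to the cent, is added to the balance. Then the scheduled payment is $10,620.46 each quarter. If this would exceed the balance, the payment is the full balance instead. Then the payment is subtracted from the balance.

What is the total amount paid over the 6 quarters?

Quarter 1: $49,857.78 +$1,246.44 interest = $51,104.22; pay $10,620.46 → $40,483.76
Quarter 2: $40,483.76 +$1,012.09 interest = $41,495.85; pay $10,620.46 → $30,875.39
Quarter 3: $30,875.39 +$771.88 interest = $31,647.27; pay $10,620.46 → $21,026.81
Quarter 4: $21,026.81 +$525.67 interest = $21,552.48; pay $10,620.46 → $10,932.02
Quarter 5: $10,932.02 +$273.30 interest = $11,205.32; pay $10,620.46 → $584.86
Quarter 6: $584.86 +$14.62 interest = $599.48; pay $599.48 → $0.00
Total paid: $53,701.78

$53,701.78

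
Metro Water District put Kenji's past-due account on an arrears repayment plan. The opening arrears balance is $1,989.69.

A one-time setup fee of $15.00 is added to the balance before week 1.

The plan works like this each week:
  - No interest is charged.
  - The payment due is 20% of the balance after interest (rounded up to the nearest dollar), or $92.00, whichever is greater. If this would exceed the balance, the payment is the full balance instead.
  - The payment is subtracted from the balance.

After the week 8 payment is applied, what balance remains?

$326.69

# | Opening | Payment | End bal
1 | $2,004.69 | $401.00 | $1,603.69
2 | $1,603.69 | $321.00 | $1,282.69
3 | $1,282.69 | $257.00 | $1,025.69
4 | $1,025.69 | $206.00 | $819.69
5 | $819.69 | $164.00 | $655.69
6 | $655.69 | $132.00 | $523.69
7 | $523.69 | $105.00 | $418.69
8 | $418.69 | $92.00 | $326.69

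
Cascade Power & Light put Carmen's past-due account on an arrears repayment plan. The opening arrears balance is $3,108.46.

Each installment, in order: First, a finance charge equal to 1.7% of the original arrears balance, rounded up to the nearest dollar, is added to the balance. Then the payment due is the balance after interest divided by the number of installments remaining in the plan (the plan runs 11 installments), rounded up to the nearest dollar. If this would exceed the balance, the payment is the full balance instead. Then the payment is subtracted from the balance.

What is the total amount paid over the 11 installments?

$3,691.46

# | Opening | Interest | Payment | End bal
1 | $3,108.46 | $53.00 | $288.00 | $2,873.46
2 | $2,873.46 | $53.00 | $293.00 | $2,633.46
3 | $2,633.46 | $53.00 | $299.00 | $2,387.46
4 | $2,387.46 | $53.00 | $306.00 | $2,134.46
5 | $2,134.46 | $53.00 | $313.00 | $1,874.46
6 | $1,874.46 | $53.00 | $322.00 | $1,605.46
7 | $1,605.46 | $53.00 | $332.00 | $1,326.46
8 | $1,326.46 | $53.00 | $345.00 | $1,034.46
9 | $1,034.46 | $53.00 | $363.00 | $724.46
10 | $724.46 | $53.00 | $389.00 | $388.46
11 | $388.46 | $53.00 | $441.46 | $0.00
Total paid: $3,691.46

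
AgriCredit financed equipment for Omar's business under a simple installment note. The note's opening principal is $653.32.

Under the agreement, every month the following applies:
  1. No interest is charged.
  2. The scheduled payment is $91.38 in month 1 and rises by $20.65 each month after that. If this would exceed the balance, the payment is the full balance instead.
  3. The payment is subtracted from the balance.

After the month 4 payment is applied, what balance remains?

Month 1: opening $653.32; payment $91.38; balance $561.94
Month 2: opening $561.94; payment $112.03; balance $449.91
Month 3: opening $449.91; payment $132.68; balance $317.23
Month 4: opening $317.23; payment $153.33; balance $163.90

$163.90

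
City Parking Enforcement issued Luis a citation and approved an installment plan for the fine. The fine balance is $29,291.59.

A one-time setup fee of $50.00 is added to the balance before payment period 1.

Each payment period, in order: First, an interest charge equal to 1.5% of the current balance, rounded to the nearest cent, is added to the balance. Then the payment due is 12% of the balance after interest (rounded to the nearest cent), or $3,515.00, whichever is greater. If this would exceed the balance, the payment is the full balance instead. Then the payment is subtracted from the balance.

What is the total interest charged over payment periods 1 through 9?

# | Opening | Interest | Payment | End bal
1 | $29,341.59 | $440.12 | $3,573.81 | $26,207.90
2 | $26,207.90 | $393.12 | $3,515.00 | $23,086.02
3 | $23,086.02 | $346.29 | $3,515.00 | $19,917.31
4 | $19,917.31 | $298.76 | $3,515.00 | $16,701.07
5 | $16,701.07 | $250.52 | $3,515.00 | $13,436.59
6 | $13,436.59 | $201.55 | $3,515.00 | $10,123.14
7 | $10,123.14 | $151.85 | $3,515.00 | $6,759.99
8 | $6,759.99 | $101.40 | $3,515.00 | $3,346.39
9 | $3,346.39 | $50.20 | $3,396.59 | $0.00
Total interest: $440.12 + $393.12 + $346.29 + $298.76 + $250.52 + $201.55 + $151.85 + $101.40 + $50.20 = $2,233.81

$2,233.81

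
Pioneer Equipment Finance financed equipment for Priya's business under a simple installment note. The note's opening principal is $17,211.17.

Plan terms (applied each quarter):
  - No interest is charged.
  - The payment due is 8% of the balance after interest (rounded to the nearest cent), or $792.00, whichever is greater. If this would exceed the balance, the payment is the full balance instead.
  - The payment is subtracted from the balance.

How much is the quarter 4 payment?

$1,072.17

# | Opening | Payment | End bal
1 | $17,211.17 | $1,376.89 | $15,834.28
2 | $15,834.28 | $1,266.74 | $14,567.54
3 | $14,567.54 | $1,165.40 | $13,402.14
4 | $13,402.14 | $1,072.17 | $12,329.97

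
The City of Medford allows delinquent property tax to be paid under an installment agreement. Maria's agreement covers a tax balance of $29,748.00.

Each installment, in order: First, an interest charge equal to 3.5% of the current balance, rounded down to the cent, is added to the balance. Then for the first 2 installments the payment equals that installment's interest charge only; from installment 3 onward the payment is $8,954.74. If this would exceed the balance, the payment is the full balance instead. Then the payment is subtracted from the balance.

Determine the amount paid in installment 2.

Installment 1: $29,748.00 +$1,041.18 interest = $30,789.18; pay $1,041.18 → $29,748.00
Installment 2: $29,748.00 +$1,041.18 interest = $30,789.18; pay $1,041.18 → $29,748.00

$1,041.18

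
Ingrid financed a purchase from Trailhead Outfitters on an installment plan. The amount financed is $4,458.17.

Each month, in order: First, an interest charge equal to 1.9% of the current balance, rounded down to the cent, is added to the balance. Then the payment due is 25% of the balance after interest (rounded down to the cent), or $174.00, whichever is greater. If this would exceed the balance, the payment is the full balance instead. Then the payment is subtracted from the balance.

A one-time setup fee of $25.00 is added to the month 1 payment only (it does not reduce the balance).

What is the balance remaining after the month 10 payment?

# | Opening | Interest | Payment | Fee | End bal
1 | $4,458.17 | $84.70 | $1,135.71 | $25.00 | $3,407.16
2 | $3,407.16 | $64.73 | $867.97 | — | $2,603.92
3 | $2,603.92 | $49.47 | $663.34 | — | $1,990.05
4 | $1,990.05 | $37.81 | $506.96 | — | $1,520.90
5 | $1,520.90 | $28.89 | $387.44 | — | $1,162.35
6 | $1,162.35 | $22.08 | $296.10 | — | $888.33
7 | $888.33 | $16.87 | $226.30 | — | $678.90
8 | $678.90 | $12.89 | $174.00 | — | $517.79
9 | $517.79 | $9.83 | $174.00 | — | $353.62
10 | $353.62 | $6.71 | $174.00 | — | $186.33

$186.33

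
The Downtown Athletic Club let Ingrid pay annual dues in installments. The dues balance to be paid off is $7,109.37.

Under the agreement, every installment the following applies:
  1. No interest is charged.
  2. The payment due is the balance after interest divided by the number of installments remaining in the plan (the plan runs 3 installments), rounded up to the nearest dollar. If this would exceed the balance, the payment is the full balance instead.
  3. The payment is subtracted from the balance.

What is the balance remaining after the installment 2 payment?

$2,369.37

Installment 1: $7,109.37 − $2,370.00 → $4,739.37
Installment 2: $4,739.37 − $2,370.00 → $2,369.37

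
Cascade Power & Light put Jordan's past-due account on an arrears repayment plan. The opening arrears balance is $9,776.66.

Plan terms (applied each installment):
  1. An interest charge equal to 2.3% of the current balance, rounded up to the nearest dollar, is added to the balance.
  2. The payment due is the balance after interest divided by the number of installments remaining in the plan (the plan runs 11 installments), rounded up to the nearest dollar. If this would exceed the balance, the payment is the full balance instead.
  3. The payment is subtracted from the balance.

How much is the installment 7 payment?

Installment 1: $9,776.66 +$225.00 interest = $10,001.66; pay $910.00 → $9,091.66
Installment 2: $9,091.66 +$210.00 interest = $9,301.66; pay $931.00 → $8,370.66
Installment 3: $8,370.66 +$193.00 interest = $8,563.66; pay $952.00 → $7,611.66
Installment 4: $7,611.66 +$176.00 interest = $7,787.66; pay $974.00 → $6,813.66
Installment 5: $6,813.66 +$157.00 interest = $6,970.66; pay $996.00 → $5,974.66
Installment 6: $5,974.66 +$138.00 interest = $6,112.66; pay $1,019.00 → $5,093.66
Installment 7: $5,093.66 +$118.00 interest = $5,211.66; pay $1,043.00 → $4,168.66

$1,043.00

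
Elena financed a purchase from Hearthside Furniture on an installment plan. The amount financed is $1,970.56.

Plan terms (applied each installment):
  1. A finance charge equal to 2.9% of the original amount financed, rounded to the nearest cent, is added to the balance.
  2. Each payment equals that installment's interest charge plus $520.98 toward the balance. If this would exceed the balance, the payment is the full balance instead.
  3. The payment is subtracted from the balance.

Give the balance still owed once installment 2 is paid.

$928.60

Installment 1: opening $1,970.56; interest $57.15 → $2,027.71; payment $578.13; balance $1,449.58
Installment 2: opening $1,449.58; interest $57.15 → $1,506.73; payment $578.13; balance $928.60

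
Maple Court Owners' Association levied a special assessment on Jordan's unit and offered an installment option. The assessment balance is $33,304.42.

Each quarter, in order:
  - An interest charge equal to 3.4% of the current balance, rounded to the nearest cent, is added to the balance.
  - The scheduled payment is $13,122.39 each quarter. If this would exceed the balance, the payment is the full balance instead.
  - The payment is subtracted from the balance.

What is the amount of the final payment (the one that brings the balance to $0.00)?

Quarter 1: opening $33,304.42; interest $1,132.35 → $34,436.77; payment $13,122.39; balance $21,314.38
Quarter 2: opening $21,314.38; interest $724.69 → $22,039.07; payment $13,122.39; balance $8,916.68
Quarter 3: opening $8,916.68; interest $303.17 → $9,219.85; payment $9,219.85; balance $0.00

$9,219.85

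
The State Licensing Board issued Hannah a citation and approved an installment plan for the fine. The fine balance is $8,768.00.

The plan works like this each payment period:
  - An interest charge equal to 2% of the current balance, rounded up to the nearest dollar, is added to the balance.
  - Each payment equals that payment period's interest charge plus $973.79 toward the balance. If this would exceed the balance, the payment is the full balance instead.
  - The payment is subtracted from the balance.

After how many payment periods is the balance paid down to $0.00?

Payment period 1: opening $8,768.00; interest $176.00 → $8,944.00; payment $1,149.79; balance $7,794.21
Payment period 2: opening $7,794.21; interest $156.00 → $7,950.21; payment $1,129.79; balance $6,820.42
Payment period 3: opening $6,820.42; interest $137.00 → $6,957.42; payment $1,110.79; balance $5,846.63
Payment period 4: opening $5,846.63; interest $117.00 → $5,963.63; payment $1,090.79; balance $4,872.84
Payment period 5: opening $4,872.84; interest $98.00 → $4,970.84; payment $1,071.79; balance $3,899.05
Payment period 6: opening $3,899.05; interest $78.00 → $3,977.05; payment $1,051.79; balance $2,925.26
Payment period 7: opening $2,925.26; interest $59.00 → $2,984.26; payment $1,032.79; balance $1,951.47
Payment period 8: opening $1,951.47; interest $40.00 → $1,991.47; payment $1,013.79; balance $977.68
Payment period 9: opening $977.68; interest $20.00 → $997.68; payment $993.79; balance $3.89
Payment period 10: opening $3.89; interest $1.00 → $4.89; payment $4.89; balance $0.00
Balance reaches $0.00 in payment period 10.

10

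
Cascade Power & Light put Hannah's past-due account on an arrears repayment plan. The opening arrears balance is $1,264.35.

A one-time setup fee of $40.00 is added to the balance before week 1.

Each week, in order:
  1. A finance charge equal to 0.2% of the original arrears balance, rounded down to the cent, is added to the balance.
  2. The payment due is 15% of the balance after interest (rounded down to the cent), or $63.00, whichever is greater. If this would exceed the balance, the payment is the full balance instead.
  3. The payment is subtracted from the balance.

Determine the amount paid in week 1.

# | Opening | Interest | Payment | End bal
1 | $1,304.35 | $2.52 | $196.03 | $1,110.84

$196.03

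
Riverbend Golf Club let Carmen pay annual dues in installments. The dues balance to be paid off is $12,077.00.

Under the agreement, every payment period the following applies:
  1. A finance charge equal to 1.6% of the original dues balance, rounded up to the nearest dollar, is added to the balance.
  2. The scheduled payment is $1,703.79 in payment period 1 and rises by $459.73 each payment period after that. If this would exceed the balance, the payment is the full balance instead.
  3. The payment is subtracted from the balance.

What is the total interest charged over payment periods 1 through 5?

$970.00

Payment period 1: opening $12,077.00; interest $194.00 → $12,271.00; payment $1,703.79; balance $10,567.21
Payment period 2: opening $10,567.21; interest $194.00 → $10,761.21; payment $2,163.52; balance $8,597.69
Payment period 3: opening $8,597.69; interest $194.00 → $8,791.69; payment $2,623.25; balance $6,168.44
Payment period 4: opening $6,168.44; interest $194.00 → $6,362.44; payment $3,082.98; balance $3,279.46
Payment period 5: opening $3,279.46; interest $194.00 → $3,473.46; payment $3,473.46; balance $0.00
Total interest: $194.00 + $194.00 + $194.00 + $194.00 + $194.00 = $970.00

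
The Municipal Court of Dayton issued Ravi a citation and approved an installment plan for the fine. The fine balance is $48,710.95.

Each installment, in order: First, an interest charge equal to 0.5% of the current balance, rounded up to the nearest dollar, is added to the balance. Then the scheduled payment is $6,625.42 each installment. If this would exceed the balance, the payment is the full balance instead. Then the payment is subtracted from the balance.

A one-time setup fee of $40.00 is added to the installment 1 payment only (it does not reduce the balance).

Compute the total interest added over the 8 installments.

Installment 1: $48,710.95 +$244.00 interest = $48,954.95; pay $6,625.42 (+ $40.00 fee) → $42,329.53
Installment 2: $42,329.53 +$212.00 interest = $42,541.53; pay $6,625.42 → $35,916.11
Installment 3: $35,916.11 +$180.00 interest = $36,096.11; pay $6,625.42 → $29,470.69
Installment 4: $29,470.69 +$148.00 interest = $29,618.69; pay $6,625.42 → $22,993.27
Installment 5: $22,993.27 +$115.00 interest = $23,108.27; pay $6,625.42 → $16,482.85
Installment 6: $16,482.85 +$83.00 interest = $16,565.85; pay $6,625.42 → $9,940.43
Installment 7: $9,940.43 +$50.00 interest = $9,990.43; pay $6,625.42 → $3,365.01
Installment 8: $3,365.01 +$17.00 interest = $3,382.01; pay $3,382.01 → $0.00
Total interest: $244.00 + $212.00 + $180.00 + $148.00 + $115.00 + $83.00 + $50.00 + $17.00 = $1,049.00

$1,049.00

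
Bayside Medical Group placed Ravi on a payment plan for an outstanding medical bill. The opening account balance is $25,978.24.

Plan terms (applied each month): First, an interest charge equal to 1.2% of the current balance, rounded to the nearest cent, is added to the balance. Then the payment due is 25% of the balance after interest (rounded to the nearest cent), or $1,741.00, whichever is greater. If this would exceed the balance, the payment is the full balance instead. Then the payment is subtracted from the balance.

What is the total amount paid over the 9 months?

Month 1: $25,978.24 +$311.74 interest = $26,289.98; pay $6,572.50 → $19,717.48
Month 2: $19,717.48 +$236.61 interest = $19,954.09; pay $4,988.52 → $14,965.57
Month 3: $14,965.57 +$179.59 interest = $15,145.16; pay $3,786.29 → $11,358.87
Month 4: $11,358.87 +$136.31 interest = $11,495.18; pay $2,873.80 → $8,621.38
Month 5: $8,621.38 +$103.46 interest = $8,724.84; pay $2,181.21 → $6,543.63
Month 6: $6,543.63 +$78.52 interest = $6,622.15; pay $1,741.00 → $4,881.15
Month 7: $4,881.15 +$58.57 interest = $4,939.72; pay $1,741.00 → $3,198.72
Month 8: $3,198.72 +$38.38 interest = $3,237.10; pay $1,741.00 → $1,496.10
Month 9: $1,496.10 +$17.95 interest = $1,514.05; pay $1,514.05 → $0.00
Total paid: $27,139.37

$27,139.37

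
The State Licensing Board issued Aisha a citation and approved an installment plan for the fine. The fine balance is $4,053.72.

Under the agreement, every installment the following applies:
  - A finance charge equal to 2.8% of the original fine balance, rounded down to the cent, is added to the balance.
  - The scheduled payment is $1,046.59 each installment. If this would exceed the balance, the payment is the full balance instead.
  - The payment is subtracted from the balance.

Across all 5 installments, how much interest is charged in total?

$567.50

Installment 1: $4,053.72 +$113.50 interest = $4,167.22; pay $1,046.59 → $3,120.63
Installment 2: $3,120.63 +$113.50 interest = $3,234.13; pay $1,046.59 → $2,187.54
Installment 3: $2,187.54 +$113.50 interest = $2,301.04; pay $1,046.59 → $1,254.45
Installment 4: $1,254.45 +$113.50 interest = $1,367.95; pay $1,046.59 → $321.36
Installment 5: $321.36 +$113.50 interest = $434.86; pay $434.86 → $0.00
Total interest: $113.50 + $113.50 + $113.50 + $113.50 + $113.50 = $567.50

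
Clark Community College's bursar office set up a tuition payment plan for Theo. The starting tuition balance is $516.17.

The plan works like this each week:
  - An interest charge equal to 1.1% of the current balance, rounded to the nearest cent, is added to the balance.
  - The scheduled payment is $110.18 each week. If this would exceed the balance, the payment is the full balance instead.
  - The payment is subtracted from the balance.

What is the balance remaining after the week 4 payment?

$91.22

# | Opening | Interest | Payment | End bal
1 | $516.17 | $5.68 | $110.18 | $411.67
2 | $411.67 | $4.53 | $110.18 | $306.02
3 | $306.02 | $3.37 | $110.18 | $199.21
4 | $199.21 | $2.19 | $110.18 | $91.22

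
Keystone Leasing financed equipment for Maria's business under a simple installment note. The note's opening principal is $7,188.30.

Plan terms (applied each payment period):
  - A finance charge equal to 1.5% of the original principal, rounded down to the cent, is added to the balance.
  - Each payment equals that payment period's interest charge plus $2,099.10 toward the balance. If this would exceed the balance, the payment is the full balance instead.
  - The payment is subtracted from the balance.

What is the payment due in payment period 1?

Payment period 1: $7,188.30 +$107.82 interest = $7,296.12; pay $2,206.92 → $5,089.20

$2,206.92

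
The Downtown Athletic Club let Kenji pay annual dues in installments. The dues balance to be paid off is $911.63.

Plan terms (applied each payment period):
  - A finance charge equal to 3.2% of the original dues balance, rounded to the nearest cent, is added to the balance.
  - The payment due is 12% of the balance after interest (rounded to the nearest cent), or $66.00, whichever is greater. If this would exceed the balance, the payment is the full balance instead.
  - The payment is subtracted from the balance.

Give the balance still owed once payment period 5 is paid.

$582.11

Payment period 1: $911.63 +$29.17 interest = $940.80; pay $112.90 → $827.90
Payment period 2: $827.90 +$29.17 interest = $857.07; pay $102.85 → $754.22
Payment period 3: $754.22 +$29.17 interest = $783.39; pay $94.01 → $689.38
Payment period 4: $689.38 +$29.17 interest = $718.55; pay $86.23 → $632.32
Payment period 5: $632.32 +$29.17 interest = $661.49; pay $79.38 → $582.11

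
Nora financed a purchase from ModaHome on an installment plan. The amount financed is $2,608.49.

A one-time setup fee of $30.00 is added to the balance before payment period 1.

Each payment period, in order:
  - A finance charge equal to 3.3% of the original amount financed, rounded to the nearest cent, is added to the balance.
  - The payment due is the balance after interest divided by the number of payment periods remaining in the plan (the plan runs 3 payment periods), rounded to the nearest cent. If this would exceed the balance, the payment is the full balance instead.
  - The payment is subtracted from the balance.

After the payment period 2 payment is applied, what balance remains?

$951.23

Payment period 1: opening $2,638.49; interest $86.08 → $2,724.57; payment $908.19; balance $1,816.38
Payment period 2: opening $1,816.38; interest $86.08 → $1,902.46; payment $951.23; balance $951.23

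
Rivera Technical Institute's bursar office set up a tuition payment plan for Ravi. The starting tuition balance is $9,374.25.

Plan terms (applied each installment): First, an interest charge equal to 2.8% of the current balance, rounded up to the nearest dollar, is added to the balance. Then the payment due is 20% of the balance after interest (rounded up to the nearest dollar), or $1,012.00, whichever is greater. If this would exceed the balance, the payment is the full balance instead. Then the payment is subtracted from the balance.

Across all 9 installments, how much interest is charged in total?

Installment 1: $9,374.25 +$263.00 interest = $9,637.25; pay $1,928.00 → $7,709.25
Installment 2: $7,709.25 +$216.00 interest = $7,925.25; pay $1,586.00 → $6,339.25
Installment 3: $6,339.25 +$178.00 interest = $6,517.25; pay $1,304.00 → $5,213.25
Installment 4: $5,213.25 +$146.00 interest = $5,359.25; pay $1,072.00 → $4,287.25
Installment 5: $4,287.25 +$121.00 interest = $4,408.25; pay $1,012.00 → $3,396.25
Installment 6: $3,396.25 +$96.00 interest = $3,492.25; pay $1,012.00 → $2,480.25
Installment 7: $2,480.25 +$70.00 interest = $2,550.25; pay $1,012.00 → $1,538.25
Installment 8: $1,538.25 +$44.00 interest = $1,582.25; pay $1,012.00 → $570.25
Installment 9: $570.25 +$16.00 interest = $586.25; pay $586.25 → $0.00
Total interest: $263.00 + $216.00 + $178.00 + $146.00 + $121.00 + $96.00 + $70.00 + $44.00 + $16.00 = $1,150.00

$1,150.00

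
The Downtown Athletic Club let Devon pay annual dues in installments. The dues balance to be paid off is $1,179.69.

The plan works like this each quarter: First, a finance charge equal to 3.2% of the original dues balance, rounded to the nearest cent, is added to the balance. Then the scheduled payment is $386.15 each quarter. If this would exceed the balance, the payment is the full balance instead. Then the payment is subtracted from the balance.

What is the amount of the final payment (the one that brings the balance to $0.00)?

Quarter 1: opening $1,179.69; interest $37.75 → $1,217.44; payment $386.15; balance $831.29
Quarter 2: opening $831.29; interest $37.75 → $869.04; payment $386.15; balance $482.89
Quarter 3: opening $482.89; interest $37.75 → $520.64; payment $386.15; balance $134.49
Quarter 4: opening $134.49; interest $37.75 → $172.24; payment $172.24; balance $0.00

$172.24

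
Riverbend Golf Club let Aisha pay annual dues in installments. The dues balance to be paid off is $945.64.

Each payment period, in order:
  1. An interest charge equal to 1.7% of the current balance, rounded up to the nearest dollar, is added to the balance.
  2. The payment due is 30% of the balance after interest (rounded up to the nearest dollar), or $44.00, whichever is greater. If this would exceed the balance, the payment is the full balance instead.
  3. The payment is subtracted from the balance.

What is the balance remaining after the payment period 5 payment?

$172.64

Payment period 1: opening $945.64; interest $17.00 → $962.64; payment $289.00; balance $673.64
Payment period 2: opening $673.64; interest $12.00 → $685.64; payment $206.00; balance $479.64
Payment period 3: opening $479.64; interest $9.00 → $488.64; payment $147.00; balance $341.64
Payment period 4: opening $341.64; interest $6.00 → $347.64; payment $105.00; balance $242.64
Payment period 5: opening $242.64; interest $5.00 → $247.64; payment $75.00; balance $172.64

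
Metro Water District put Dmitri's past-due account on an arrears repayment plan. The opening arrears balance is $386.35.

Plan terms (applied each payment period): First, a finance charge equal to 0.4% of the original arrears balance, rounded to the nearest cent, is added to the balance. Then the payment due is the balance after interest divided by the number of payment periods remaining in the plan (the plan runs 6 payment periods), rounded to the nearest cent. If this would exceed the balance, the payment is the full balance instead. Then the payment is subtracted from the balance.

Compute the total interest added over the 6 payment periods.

$9.30

Payment period 1: opening $386.35; interest $1.55 → $387.90; payment $64.65; balance $323.25
Payment period 2: opening $323.25; interest $1.55 → $324.80; payment $64.96; balance $259.84
Payment period 3: opening $259.84; interest $1.55 → $261.39; payment $65.35; balance $196.04
Payment period 4: opening $196.04; interest $1.55 → $197.59; payment $65.86; balance $131.73
Payment period 5: opening $131.73; interest $1.55 → $133.28; payment $66.64; balance $66.64
Payment period 6: opening $66.64; interest $1.55 → $68.19; payment $68.19; balance $0.00
Total interest: $1.55 + $1.55 + $1.55 + $1.55 + $1.55 + $1.55 = $9.30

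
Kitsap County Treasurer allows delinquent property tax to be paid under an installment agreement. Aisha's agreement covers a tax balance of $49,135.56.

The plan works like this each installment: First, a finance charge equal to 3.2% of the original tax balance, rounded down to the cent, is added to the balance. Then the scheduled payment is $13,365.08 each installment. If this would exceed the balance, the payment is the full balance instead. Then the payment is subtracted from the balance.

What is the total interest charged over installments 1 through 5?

Installment 1: opening $49,135.56; interest $1,572.33 → $50,707.89; payment $13,365.08; balance $37,342.81
Installment 2: opening $37,342.81; interest $1,572.33 → $38,915.14; payment $13,365.08; balance $25,550.06
Installment 3: opening $25,550.06; interest $1,572.33 → $27,122.39; payment $13,365.08; balance $13,757.31
Installment 4: opening $13,757.31; interest $1,572.33 → $15,329.64; payment $13,365.08; balance $1,964.56
Installment 5: opening $1,964.56; interest $1,572.33 → $3,536.89; payment $3,536.89; balance $0.00
Total interest: $1,572.33 + $1,572.33 + $1,572.33 + $1,572.33 + $1,572.33 = $7,861.65

$7,861.65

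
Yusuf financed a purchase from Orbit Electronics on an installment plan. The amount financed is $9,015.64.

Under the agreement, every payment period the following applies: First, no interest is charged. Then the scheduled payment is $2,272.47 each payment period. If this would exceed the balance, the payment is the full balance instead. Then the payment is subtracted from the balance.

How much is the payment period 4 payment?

Payment period 1: opening $9,015.64; payment $2,272.47; balance $6,743.17
Payment period 2: opening $6,743.17; payment $2,272.47; balance $4,470.70
Payment period 3: opening $4,470.70; payment $2,272.47; balance $2,198.23
Payment period 4: opening $2,198.23; payment $2,198.23; balance $0.00

$2,198.23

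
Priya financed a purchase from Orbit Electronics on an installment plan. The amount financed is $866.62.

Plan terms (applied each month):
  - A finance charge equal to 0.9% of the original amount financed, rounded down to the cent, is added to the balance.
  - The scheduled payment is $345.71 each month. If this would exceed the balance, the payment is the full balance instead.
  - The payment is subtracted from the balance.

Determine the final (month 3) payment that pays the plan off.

$198.57

Month 1: opening $866.62; interest $7.79 → $874.41; payment $345.71; balance $528.70
Month 2: opening $528.70; interest $7.79 → $536.49; payment $345.71; balance $190.78
Month 3: opening $190.78; interest $7.79 → $198.57; payment $198.57; balance $0.00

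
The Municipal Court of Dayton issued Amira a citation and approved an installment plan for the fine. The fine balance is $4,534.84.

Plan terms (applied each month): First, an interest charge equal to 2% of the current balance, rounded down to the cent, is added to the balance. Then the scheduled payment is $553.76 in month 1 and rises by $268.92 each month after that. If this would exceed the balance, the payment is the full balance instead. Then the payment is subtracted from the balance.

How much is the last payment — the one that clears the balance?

$1,010.94

Month 1: $4,534.84 +$90.69 interest = $4,625.53; pay $553.76 → $4,071.77
Month 2: $4,071.77 +$81.43 interest = $4,153.20; pay $822.68 → $3,330.52
Month 3: $3,330.52 +$66.61 interest = $3,397.13; pay $1,091.60 → $2,305.53
Month 4: $2,305.53 +$46.11 interest = $2,351.64; pay $1,360.52 → $991.12
Month 5: $991.12 +$19.82 interest = $1,010.94; pay $1,010.94 → $0.00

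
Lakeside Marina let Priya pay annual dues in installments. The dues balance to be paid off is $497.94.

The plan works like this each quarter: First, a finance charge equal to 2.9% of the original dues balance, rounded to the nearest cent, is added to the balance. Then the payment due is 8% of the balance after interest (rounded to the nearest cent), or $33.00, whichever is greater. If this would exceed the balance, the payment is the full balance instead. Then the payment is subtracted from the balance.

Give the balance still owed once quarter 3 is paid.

Quarter 1: opening $497.94; interest $14.44 → $512.38; payment $40.99; balance $471.39
Quarter 2: opening $471.39; interest $14.44 → $485.83; payment $38.87; balance $446.96
Quarter 3: opening $446.96; interest $14.44 → $461.40; payment $36.91; balance $424.49

$424.49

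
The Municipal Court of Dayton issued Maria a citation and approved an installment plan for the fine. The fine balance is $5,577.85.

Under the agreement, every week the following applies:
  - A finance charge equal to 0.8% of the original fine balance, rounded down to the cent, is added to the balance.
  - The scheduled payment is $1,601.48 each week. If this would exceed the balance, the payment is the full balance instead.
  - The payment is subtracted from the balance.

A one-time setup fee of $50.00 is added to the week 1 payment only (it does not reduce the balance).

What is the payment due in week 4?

Week 1: opening $5,577.85; interest $44.62 → $5,622.47; payment $1,601.48 (+ $50.00 fee); balance $4,020.99
Week 2: opening $4,020.99; interest $44.62 → $4,065.61; payment $1,601.48; balance $2,464.13
Week 3: opening $2,464.13; interest $44.62 → $2,508.75; payment $1,601.48; balance $907.27
Week 4: opening $907.27; interest $44.62 → $951.89; payment $951.89; balance $0.00

$951.89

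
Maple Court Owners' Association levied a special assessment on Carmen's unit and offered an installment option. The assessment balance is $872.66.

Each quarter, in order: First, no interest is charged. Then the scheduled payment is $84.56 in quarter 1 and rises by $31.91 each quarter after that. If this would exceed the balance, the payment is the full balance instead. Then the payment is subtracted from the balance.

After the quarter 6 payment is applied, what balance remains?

Quarter 1: $872.66 − $84.56 → $788.10
Quarter 2: $788.10 − $116.47 → $671.63
Quarter 3: $671.63 − $148.38 → $523.25
Quarter 4: $523.25 − $180.29 → $342.96
Quarter 5: $342.96 − $212.20 → $130.76
Quarter 6: $130.76 − $130.76 → $0.00

$0.00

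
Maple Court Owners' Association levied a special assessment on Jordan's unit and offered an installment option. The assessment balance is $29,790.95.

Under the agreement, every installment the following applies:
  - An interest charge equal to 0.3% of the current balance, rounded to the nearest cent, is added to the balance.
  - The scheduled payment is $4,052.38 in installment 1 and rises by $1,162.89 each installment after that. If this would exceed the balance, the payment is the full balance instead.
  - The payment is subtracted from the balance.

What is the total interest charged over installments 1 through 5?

$292.67

# | Opening | Interest | Payment | End bal
1 | $29,790.95 | $89.37 | $4,052.38 | $25,827.94
2 | $25,827.94 | $77.48 | $5,215.27 | $20,690.15
3 | $20,690.15 | $62.07 | $6,378.16 | $14,374.06
4 | $14,374.06 | $43.12 | $7,541.05 | $6,876.13
5 | $6,876.13 | $20.63 | $6,896.76 | $0.00
Total interest: $89.37 + $77.48 + $62.07 + $43.12 + $20.63 = $292.67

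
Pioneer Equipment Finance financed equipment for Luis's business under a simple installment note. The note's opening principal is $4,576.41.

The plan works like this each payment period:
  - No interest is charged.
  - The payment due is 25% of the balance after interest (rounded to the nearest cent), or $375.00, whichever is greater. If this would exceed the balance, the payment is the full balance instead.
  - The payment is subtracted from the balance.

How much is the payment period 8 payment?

$323.00

Payment period 1: $4,576.41 − $1,144.10 → $3,432.31
Payment period 2: $3,432.31 − $858.08 → $2,574.23
Payment period 3: $2,574.23 − $643.56 → $1,930.67
Payment period 4: $1,930.67 − $482.67 → $1,448.00
Payment period 5: $1,448.00 − $375.00 → $1,073.00
Payment period 6: $1,073.00 − $375.00 → $698.00
Payment period 7: $698.00 − $375.00 → $323.00
Payment period 8: $323.00 − $323.00 → $0.00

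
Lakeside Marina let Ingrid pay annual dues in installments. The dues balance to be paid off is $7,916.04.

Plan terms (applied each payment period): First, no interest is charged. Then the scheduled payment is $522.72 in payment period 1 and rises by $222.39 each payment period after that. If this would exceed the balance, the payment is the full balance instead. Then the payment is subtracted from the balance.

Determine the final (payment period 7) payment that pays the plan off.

$1,443.87

Payment period 1: opening $7,916.04; payment $522.72; balance $7,393.32
Payment period 2: opening $7,393.32; payment $745.11; balance $6,648.21
Payment period 3: opening $6,648.21; payment $967.50; balance $5,680.71
Payment period 4: opening $5,680.71; payment $1,189.89; balance $4,490.82
Payment period 5: opening $4,490.82; payment $1,412.28; balance $3,078.54
Payment period 6: opening $3,078.54; payment $1,634.67; balance $1,443.87
Payment period 7: opening $1,443.87; payment $1,443.87; balance $0.00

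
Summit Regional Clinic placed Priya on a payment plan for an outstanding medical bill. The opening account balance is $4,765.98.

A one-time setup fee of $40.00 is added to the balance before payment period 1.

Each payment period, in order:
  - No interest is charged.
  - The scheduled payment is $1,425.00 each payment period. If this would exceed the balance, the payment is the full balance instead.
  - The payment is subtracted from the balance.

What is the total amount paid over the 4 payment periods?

Payment period 1: opening $4,805.98; payment $1,425.00; balance $3,380.98
Payment period 2: opening $3,380.98; payment $1,425.00; balance $1,955.98
Payment period 3: opening $1,955.98; payment $1,425.00; balance $530.98
Payment period 4: opening $530.98; payment $530.98; balance $0.00
Total paid: $4,805.98

$4,805.98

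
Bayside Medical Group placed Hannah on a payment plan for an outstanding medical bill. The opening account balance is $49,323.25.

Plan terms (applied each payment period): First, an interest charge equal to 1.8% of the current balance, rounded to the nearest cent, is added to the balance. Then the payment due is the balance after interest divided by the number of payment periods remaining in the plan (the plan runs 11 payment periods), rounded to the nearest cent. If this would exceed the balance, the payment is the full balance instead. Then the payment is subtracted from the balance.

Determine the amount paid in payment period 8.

Payment period 1: $49,323.25 +$887.82 interest = $50,211.07; pay $4,564.64 → $45,646.43
Payment period 2: $45,646.43 +$821.64 interest = $46,468.07; pay $4,646.81 → $41,821.26
Payment period 3: $41,821.26 +$752.78 interest = $42,574.04; pay $4,730.45 → $37,843.59
Payment period 4: $37,843.59 +$681.18 interest = $38,524.77; pay $4,815.60 → $33,709.17
Payment period 5: $33,709.17 +$606.77 interest = $34,315.94; pay $4,902.28 → $29,413.66
Payment period 6: $29,413.66 +$529.45 interest = $29,943.11; pay $4,990.52 → $24,952.59
Payment period 7: $24,952.59 +$449.15 interest = $25,401.74; pay $5,080.35 → $20,321.39
Payment period 8: $20,321.39 +$365.79 interest = $20,687.18; pay $5,171.80 → $15,515.38

$5,171.80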